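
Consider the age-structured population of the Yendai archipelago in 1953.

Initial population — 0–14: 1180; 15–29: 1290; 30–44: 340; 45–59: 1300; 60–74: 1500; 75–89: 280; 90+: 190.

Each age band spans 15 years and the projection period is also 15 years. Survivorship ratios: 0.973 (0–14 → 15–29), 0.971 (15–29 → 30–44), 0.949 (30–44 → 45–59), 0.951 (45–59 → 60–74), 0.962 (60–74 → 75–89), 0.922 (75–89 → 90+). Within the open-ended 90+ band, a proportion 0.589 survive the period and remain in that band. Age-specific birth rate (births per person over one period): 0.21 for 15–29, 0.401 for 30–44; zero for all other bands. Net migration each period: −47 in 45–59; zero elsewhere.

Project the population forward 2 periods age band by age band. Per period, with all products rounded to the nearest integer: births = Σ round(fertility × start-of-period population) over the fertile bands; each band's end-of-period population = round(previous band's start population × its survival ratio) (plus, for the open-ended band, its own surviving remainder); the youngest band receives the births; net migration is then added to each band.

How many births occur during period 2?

743

— Period 1 —
Births: 1290 × 0.21 = 271 ; 340 × 0.401 = 136 ⇒ total 407
15–29: 1180 × 0.973 = 1148
30–44: 1290 × 0.971 = 1253
45–59: 340 × 0.949 = 323
60–74: 1300 × 0.951 = 1236
75–89: 1500 × 0.962 = 1443
90+: 280 × 0.922 + 190 × 0.589 = 258 + 112 = 370
Net migration: 45–59 − 47 → 276
→ [407, 1148, 1253, 276, 1236, 1443, 370]
— Period 2 —
Births: 1148 × 0.21 = 241 ; 1253 × 0.401 = 502 ⇒ total 743
15–29: 407 × 0.973 = 396
30–44: 1148 × 0.971 = 1115
45–59: 1253 × 0.949 = 1189
60–74: 276 × 0.951 = 262
75–89: 1236 × 0.962 = 1189
90+: 1443 × 0.922 + 370 × 0.589 = 1330 + 218 = 1548
Net migration: 45–59 − 47 → 1142
→ [743, 396, 1115, 1142, 262, 1189, 1548]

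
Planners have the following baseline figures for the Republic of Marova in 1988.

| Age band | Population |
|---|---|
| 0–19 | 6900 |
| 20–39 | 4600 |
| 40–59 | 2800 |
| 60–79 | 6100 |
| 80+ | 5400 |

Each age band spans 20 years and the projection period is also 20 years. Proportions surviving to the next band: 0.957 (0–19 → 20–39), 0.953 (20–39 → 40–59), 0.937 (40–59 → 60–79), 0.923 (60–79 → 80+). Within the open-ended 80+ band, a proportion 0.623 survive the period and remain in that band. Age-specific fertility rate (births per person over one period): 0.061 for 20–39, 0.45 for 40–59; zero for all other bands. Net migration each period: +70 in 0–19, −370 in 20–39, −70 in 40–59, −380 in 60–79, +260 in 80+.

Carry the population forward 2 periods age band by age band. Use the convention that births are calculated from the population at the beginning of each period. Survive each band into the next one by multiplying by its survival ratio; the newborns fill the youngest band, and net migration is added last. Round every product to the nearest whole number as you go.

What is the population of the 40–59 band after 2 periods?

5870

Numbering the groups 1..5 from youngest to oldest:
Period 1:
Births: 4600 * 0.061 = 281  |  2800 * 0.45 = 1260 — total 1541
Group 2: 6900 * 0.957 = 6603
Group 3: 4600 * 0.953 = 4384
Group 4: 2800 * 0.937 = 2624
Group 5: 6100 * 0.923 + 5400 * 0.623 = 5630 + 3364 = 8994
Net migration: Group 1 + 70 → 1611; Group 2 − 370 → 6233; Group 3 − 70 → 4314; Group 4 − 380 → 2244; Group 5 + 260 → 9254
Giving 1611 / 6233 / 4314 / 2244 / 9254.
Period 2:
Births: 6233 * 0.061 = 380  |  4314 * 0.45 = 1941 — total 2321
Group 2: 1611 * 0.957 = 1542
Group 3: 6233 * 0.953 = 5940
Group 4: 4314 * 0.937 = 4042
Group 5: 2244 * 0.923 + 9254 * 0.623 = 2071 + 5765 = 7836
Net migration: Group 1 + 70 → 2391; Group 2 − 370 → 1172; Group 3 − 70 → 5870; Group 4 − 380 → 3662; Group 5 + 260 → 8096
Giving 2391 / 1172 / 5870 / 3662 / 8096.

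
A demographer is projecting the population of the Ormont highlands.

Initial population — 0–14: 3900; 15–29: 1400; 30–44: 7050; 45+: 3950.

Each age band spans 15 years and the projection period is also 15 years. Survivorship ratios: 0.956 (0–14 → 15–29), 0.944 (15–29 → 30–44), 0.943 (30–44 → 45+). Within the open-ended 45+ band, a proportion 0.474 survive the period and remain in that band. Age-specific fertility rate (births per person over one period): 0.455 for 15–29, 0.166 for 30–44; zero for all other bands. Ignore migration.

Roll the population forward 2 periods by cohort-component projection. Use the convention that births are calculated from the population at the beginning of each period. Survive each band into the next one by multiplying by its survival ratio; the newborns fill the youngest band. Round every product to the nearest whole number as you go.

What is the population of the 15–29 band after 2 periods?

1727

Call the bands 1 to 4, youngest first.
Period 1.
Births: 1400 × 0.455 = 637, 7050 × 0.166 = 1170 ⇒ total 1807
Band 2: 3900 × 0.956 = 3728
Band 3: 1400 × 0.944 = 1322
Band 4: 7050 × 0.943 + 3950 × 0.474 = 6648 + 1872 = 8520
Population now: 0–14=1807, 15–29=3728, 30–44=1322, 45+=8520
Period 2.
Births: 3728 × 0.455 = 1696, 1322 × 0.166 = 219 ⇒ total 1915
Band 2: 1807 × 0.956 = 1727
Band 3: 3728 × 0.944 = 3519
Band 4: 1322 × 0.943 + 8520 × 0.474 = 1247 + 4038 = 5285
Population now: 0–14=1915, 15–29=1727, 30–44=3519, 45+=5285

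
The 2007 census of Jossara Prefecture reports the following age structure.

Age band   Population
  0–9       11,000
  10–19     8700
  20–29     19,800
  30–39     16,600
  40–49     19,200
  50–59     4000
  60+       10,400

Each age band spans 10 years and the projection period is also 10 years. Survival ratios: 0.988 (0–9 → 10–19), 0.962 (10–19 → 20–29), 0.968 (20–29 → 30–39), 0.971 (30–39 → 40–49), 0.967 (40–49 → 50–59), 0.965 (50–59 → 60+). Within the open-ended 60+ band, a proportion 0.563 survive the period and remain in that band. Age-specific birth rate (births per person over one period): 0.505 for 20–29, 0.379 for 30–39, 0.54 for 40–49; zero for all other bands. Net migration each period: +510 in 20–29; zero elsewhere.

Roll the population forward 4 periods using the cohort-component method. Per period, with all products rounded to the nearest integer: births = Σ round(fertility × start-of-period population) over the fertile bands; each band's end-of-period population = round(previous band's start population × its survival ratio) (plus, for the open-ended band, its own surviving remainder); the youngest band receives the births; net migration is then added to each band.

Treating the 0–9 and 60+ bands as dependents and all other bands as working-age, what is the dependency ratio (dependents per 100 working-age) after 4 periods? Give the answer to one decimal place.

Call the bands 1 to 7, youngest first.
Period 1:
Births: 19800 * 0.505 = 9999 ; 16600 * 0.379 = 6291 ; 19200 * 0.54 = 10368 → 26658
Band 2: 11000 * 0.988 = 10868
Band 3: 8700 * 0.962 = 8369
Band 4: 19800 * 0.968 = 19166
Band 5: 16600 * 0.971 = 16119
Band 6: 19200 * 0.967 = 18566
Band 7: 4000 * 0.965 + 10400 * 0.563 = 3860 + 5855 = 9715
Net migration: Band 3 + 510 → 8879
Population now: 0–9=26658, 10–19=10868, 20–29=8879, 30–39=19166, 40–49=16119, 50–59=18566, 60+=9715
Period 2:
Births: 8879 * 0.505 = 4484 ; 19166 * 0.379 = 7264 ; 16119 * 0.54 = 8704 → 20452
Band 2: 26658 * 0.988 = 26338
Band 3: 10868 * 0.962 = 10455
Band 4: 8879 * 0.968 = 8595
Band 5: 19166 * 0.971 = 18610
Band 6: 16119 * 0.967 = 15587
Band 7: 18566 * 0.965 + 9715 * 0.563 = 17916 + 5470 = 23386
Net migration: Band 3 + 510 → 10965
Population now: 0–9=20452, 10–19=26338, 20–29=10965, 30–39=8595, 40–49=18610, 50–59=15587, 60+=23386
Period 3:
Births: 10965 * 0.505 = 5537 ; 8595 * 0.379 = 3258 ; 18610 * 0.54 = 10049 → 18844
Band 2: 20452 * 0.988 = 20207
Band 3: 26338 * 0.962 = 25337
Band 4: 10965 * 0.968 = 10614
Band 5: 8595 * 0.971 = 8346
Band 6: 18610 * 0.967 = 17996
Band 7: 15587 * 0.965 + 23386 * 0.563 = 15041 + 13166 = 28207
Net migration: Band 3 + 510 → 25847
Population now: 0–9=18844, 10–19=20207, 20–29=25847, 30–39=10614, 40–49=8346, 50–59=17996, 60+=28207
Period 4:
Births: 25847 * 0.505 = 13053 ; 10614 * 0.379 = 4023 ; 8346 * 0.54 = 4507 → 21583
Band 2: 18844 * 0.988 = 18618
Band 3: 20207 * 0.962 = 19439
Band 4: 25847 * 0.968 = 25020
Band 5: 10614 * 0.971 = 10306
Band 6: 8346 * 0.967 = 8071
Band 7: 17996 * 0.965 + 28207 * 0.563 = 17366 + 15881 = 33247
Net migration: Band 3 + 510 → 19949
Population now: 0–9=21583, 10–19=18618, 20–29=19949, 30–39=25020, 40–49=10306, 50–59=8071, 60+=33247
Dependents (band 0–9 + band 60+) = 21583 + 33247 = 54830; working-age = 81964; ratio = 54830/81964 × 100 = 66.9

66.9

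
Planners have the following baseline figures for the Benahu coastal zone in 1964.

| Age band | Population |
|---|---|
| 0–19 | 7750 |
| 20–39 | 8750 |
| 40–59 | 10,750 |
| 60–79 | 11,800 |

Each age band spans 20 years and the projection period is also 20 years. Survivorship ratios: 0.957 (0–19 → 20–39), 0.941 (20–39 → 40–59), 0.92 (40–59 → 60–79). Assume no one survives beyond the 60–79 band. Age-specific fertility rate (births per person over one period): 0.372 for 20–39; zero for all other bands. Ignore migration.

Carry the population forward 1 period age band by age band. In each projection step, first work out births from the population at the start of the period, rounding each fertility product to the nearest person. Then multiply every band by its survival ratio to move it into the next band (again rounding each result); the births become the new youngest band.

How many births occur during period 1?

[period 1]
Births: 8750 × 0.372 = 3255
20–39: 7750 × 0.957 = 7417
40–59: 8750 × 0.941 = 8234
60–79: 10750 × 0.92 = 9890
Population now: 0–19=3255, 20–39=7417, 40–59=8234, 60–79=9890

3255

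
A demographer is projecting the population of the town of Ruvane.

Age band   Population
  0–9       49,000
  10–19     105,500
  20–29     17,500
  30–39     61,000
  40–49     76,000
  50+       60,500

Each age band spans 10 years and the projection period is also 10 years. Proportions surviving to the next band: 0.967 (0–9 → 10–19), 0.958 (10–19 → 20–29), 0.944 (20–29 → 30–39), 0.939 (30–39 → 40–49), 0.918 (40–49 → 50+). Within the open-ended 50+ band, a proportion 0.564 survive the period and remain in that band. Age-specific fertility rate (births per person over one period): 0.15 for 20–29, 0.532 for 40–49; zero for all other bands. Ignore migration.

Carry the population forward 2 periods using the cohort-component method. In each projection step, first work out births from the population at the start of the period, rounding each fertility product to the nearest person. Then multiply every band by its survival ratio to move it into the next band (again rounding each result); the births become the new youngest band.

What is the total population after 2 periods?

354758

(Groups numbered youngest = 1 to oldest = 6.)
— Period 1 —
Births: 17500 * 0.15 = 2625  |  76000 * 0.532 = 40432 → total 43057
Group 2: 49000 * 0.967 = 47383
Group 3: 105500 * 0.958 = 101069
Group 4: 17500 * 0.944 = 16520
Group 5: 61000 * 0.939 = 57279
Group 6: 76000 * 0.918 + 60500 * 0.564 = 69768 + 34122 = 103890
Giving 43057 / 47383 / 101069 / 16520 / 57279 / 103890.
— Period 2 —
Births: 101069 * 0.15 = 15160  |  57279 * 0.532 = 30472 → total 45632
Group 2: 43057 * 0.967 = 41636
Group 3: 47383 * 0.958 = 45393
Group 4: 101069 * 0.944 = 95409
Group 5: 16520 * 0.939 = 15512
Group 6: 57279 * 0.918 + 103890 * 0.564 = 52582 + 58594 = 111176
Giving 45632 / 41636 / 45393 / 95409 / 15512 / 111176.
Total after period 2: 45632 + 41636 + 45393 + 95409 + 15512 + 111176 = 354758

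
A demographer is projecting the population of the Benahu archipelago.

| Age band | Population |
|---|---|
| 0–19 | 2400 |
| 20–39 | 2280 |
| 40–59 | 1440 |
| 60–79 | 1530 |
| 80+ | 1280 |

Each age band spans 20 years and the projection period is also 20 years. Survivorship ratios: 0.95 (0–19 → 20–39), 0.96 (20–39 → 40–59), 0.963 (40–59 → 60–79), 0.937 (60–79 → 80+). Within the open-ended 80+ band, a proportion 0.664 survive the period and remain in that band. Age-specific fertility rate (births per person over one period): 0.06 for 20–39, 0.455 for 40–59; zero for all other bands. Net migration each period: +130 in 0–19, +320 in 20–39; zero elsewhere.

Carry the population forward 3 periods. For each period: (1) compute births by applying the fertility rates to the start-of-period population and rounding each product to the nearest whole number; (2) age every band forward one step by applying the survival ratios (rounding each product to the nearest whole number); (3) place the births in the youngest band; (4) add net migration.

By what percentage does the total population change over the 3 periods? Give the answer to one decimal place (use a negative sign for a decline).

Period 1:
Births: 2280 * 0.06 = 137  |  1440 * 0.455 = 655 → 792
20–39: 2400 * 0.95 = 2280
40–59: 2280 * 0.96 = 2189
60–79: 1440 * 0.963 = 1387
80+: 1530 * 0.937 + 1280 * 0.664 = 1434 + 850 = 2284
Net migration: 0–19 + 130 → 922; 20–39 + 320 → 2600
→ [922, 2600, 2189, 1387, 2284]
Period 2:
Births: 2600 * 0.06 = 156  |  2189 * 0.455 = 996 → 1152
20–39: 922 * 0.95 = 876
40–59: 2600 * 0.96 = 2496
60–79: 2189 * 0.963 = 2108
80+: 1387 * 0.937 + 2284 * 0.664 = 1300 + 1517 = 2817
Net migration: 0–19 + 130 → 1282; 20–39 + 320 → 1196
→ [1282, 1196, 2496, 2108, 2817]
Period 3:
Births: 1196 * 0.06 = 72  |  2496 * 0.455 = 1136 → 1208
20–39: 1282 * 0.95 = 1218
40–59: 1196 * 0.96 = 1148
60–79: 2496 * 0.963 = 2404
80+: 2108 * 0.937 + 2817 * 0.664 = 1975 + 1870 = 3845
Net migration: 0–19 + 130 → 1338; 20–39 + 320 → 1538
→ [1338, 1538, 1148, 2404, 3845]
Total: 8930 → 10273; change = 1343; percentage change = 15.0%

15.0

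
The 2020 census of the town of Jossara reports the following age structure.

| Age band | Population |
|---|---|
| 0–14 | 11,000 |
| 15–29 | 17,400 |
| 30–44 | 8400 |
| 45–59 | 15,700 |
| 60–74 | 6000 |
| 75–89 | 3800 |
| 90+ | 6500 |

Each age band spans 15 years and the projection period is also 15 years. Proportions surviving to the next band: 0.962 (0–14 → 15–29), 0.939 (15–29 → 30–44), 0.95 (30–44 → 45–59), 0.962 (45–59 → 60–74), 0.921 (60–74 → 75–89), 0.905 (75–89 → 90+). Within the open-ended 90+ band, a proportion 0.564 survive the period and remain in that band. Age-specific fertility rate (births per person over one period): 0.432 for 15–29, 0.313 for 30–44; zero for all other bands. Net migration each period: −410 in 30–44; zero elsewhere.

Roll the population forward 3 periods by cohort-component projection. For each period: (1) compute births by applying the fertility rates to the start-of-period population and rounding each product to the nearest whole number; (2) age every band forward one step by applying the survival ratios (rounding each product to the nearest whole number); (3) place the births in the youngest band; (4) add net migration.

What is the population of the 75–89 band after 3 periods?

— Period 1 —
Births: 17400 × 0.432 = 7517  |  8400 × 0.313 = 2629 → 10146
15–29: 11000 × 0.962 = 10582
30–44: 17400 × 0.939 = 16339
45–59: 8400 × 0.95 = 7980
60–74: 15700 × 0.962 = 15103
75–89: 6000 × 0.921 = 5526
90+: 3800 × 0.905 + 6500 × 0.564 = 3439 + 3666 = 7105
Net migration: 30–44 − 410 → 15929
End of period: [10146, 10582, 15929, 7980, 15103, 5526, 7105]
— Period 2 —
Births: 10582 × 0.432 = 4571  |  15929 × 0.313 = 4986 → 9557
15–29: 10146 × 0.962 = 9760
30–44: 10582 × 0.939 = 9936
45–59: 15929 × 0.95 = 15133
60–74: 7980 × 0.962 = 7677
75–89: 15103 × 0.921 = 13910
90+: 5526 × 0.905 + 7105 × 0.564 = 5001 + 4007 = 9008
Net migration: 30–44 − 410 → 9526
End of period: [9557, 9760, 9526, 15133, 7677, 13910, 9008]
— Period 3 —
Births: 9760 × 0.432 = 4216  |  9526 × 0.313 = 2982 → 7198
15–29: 9557 × 0.962 = 9194
30–44: 9760 × 0.939 = 9165
45–59: 9526 × 0.95 = 9050
60–74: 15133 × 0.962 = 14558
75–89: 7677 × 0.921 = 7071
90+: 13910 × 0.905 + 9008 × 0.564 = 12589 + 5081 = 17670
Net migration: 30–44 − 410 → 8755
End of period: [7198, 9194, 8755, 9050, 14558, 7071, 17670]

7071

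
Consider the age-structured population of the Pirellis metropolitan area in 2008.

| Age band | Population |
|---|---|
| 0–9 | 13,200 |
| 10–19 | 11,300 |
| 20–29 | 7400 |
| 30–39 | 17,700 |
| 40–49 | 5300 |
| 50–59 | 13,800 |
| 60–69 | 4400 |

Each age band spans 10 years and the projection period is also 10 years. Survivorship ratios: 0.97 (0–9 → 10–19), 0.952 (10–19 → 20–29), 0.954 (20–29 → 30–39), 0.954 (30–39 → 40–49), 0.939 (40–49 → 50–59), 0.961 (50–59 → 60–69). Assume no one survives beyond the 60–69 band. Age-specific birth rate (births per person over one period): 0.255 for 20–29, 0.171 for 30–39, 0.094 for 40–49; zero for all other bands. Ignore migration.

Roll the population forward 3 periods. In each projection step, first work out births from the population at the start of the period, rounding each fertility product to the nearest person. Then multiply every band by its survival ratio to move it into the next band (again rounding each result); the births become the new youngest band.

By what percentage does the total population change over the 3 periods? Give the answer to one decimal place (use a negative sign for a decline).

Numbering the groups 1..7 from youngest to oldest:
Period 1.
Births: 7400 × 0.255 = 1887, 17700 × 0.171 = 3027, 5300 × 0.094 = 498 → total 5412
Group 2: 13200 × 0.97 = 12804
Group 3: 11300 × 0.952 = 10758
Group 4: 7400 × 0.954 = 7060
Group 5: 17700 × 0.954 = 16886
Group 6: 5300 × 0.939 = 4977
Group 7: 13800 × 0.961 = 13262
Population now: 0–9=5412, 10–19=12804, 20–29=10758, 30–39=7060, 40–49=16886, 50–59=4977, 60–69=13262
Period 2.
Births: 10758 × 0.255 = 2743, 7060 × 0.171 = 1207, 16886 × 0.094 = 1587 → total 5537
Group 2: 5412 × 0.97 = 5250
Group 3: 12804 × 0.952 = 12189
Group 4: 10758 × 0.954 = 10263
Group 5: 7060 × 0.954 = 6735
Group 6: 16886 × 0.939 = 15856
Group 7: 4977 × 0.961 = 4783
Population now: 0–9=5537, 10–19=5250, 20–29=12189, 30–39=10263, 40–49=6735, 50–59=15856, 60–69=4783
Period 3.
Births: 12189 × 0.255 = 3108, 10263 × 0.171 = 1755, 6735 × 0.094 = 633 → total 5496
Group 2: 5537 × 0.97 = 5371
Group 3: 5250 × 0.952 = 4998
Group 4: 12189 × 0.954 = 11628
Group 5: 10263 × 0.954 = 9791
Group 6: 6735 × 0.939 = 6324
Group 7: 15856 × 0.961 = 15238
Population now: 0–9=5496, 10–19=5371, 20–29=4998, 30–39=11628, 40–49=9791, 50–59=6324, 60–69=15238
Total: 73100 → 58846; change = -14254; percentage change = -19.5%

-19.5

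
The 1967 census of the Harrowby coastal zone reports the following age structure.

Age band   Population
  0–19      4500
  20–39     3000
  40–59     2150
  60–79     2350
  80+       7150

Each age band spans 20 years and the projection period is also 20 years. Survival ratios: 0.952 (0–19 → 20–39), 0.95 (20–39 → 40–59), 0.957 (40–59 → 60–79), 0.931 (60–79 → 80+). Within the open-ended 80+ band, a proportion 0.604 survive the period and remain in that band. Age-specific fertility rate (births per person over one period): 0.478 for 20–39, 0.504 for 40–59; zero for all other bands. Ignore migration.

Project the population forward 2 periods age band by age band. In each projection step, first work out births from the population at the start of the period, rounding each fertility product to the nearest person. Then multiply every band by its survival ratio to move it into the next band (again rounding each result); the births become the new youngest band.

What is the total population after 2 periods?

Period 1.
Births: 3000 × 0.478 = 1434 ; 2150 × 0.504 = 1084 ⇒ total 2518
20–39: 4500 × 0.952 = 4284
40–59: 3000 × 0.95 = 2850
60–79: 2150 × 0.957 = 2058
80+: 2350 × 0.931 + 7150 × 0.604 = 2188 + 4319 = 6507
Giving 2518 / 4284 / 2850 / 2058 / 6507.
Period 2.
Births: 4284 × 0.478 = 2048 ; 2850 × 0.504 = 1436 ⇒ total 3484
20–39: 2518 × 0.952 = 2397
40–59: 4284 × 0.95 = 4070
60–79: 2850 × 0.957 = 2727
80+: 2058 × 0.931 + 6507 × 0.604 = 1916 + 3930 = 5846
Giving 3484 / 2397 / 4070 / 2727 / 5846.
Total after period 2: 3484 + 2397 + 4070 + 2727 + 5846 = 18524

18524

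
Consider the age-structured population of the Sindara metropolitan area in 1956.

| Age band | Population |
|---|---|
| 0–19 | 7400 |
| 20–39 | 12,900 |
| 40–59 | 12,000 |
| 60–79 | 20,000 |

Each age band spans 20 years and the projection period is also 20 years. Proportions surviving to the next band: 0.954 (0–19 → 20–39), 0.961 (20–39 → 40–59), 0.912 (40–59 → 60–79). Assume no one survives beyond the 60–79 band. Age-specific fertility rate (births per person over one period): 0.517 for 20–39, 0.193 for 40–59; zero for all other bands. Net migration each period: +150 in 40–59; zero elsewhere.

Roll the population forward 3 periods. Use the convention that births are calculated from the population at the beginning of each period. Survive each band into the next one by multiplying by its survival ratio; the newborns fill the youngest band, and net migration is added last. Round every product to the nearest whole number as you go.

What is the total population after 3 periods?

[period 1]
Births: 12900 × 0.517 = 6669  |  12000 × 0.193 = 2316 → 8985
20–39: 7400 × 0.954 = 7060
40–59: 12900 × 0.961 = 12397
60–79: 12000 × 0.912 = 10944
Net migration: 40–59 + 150 → 12547
End of period: [8985, 7060, 12547, 10944]
[period 2]
Births: 7060 × 0.517 = 3650  |  12547 × 0.193 = 2422 → 6072
20–39: 8985 × 0.954 = 8572
40–59: 7060 × 0.961 = 6785
60–79: 12547 × 0.912 = 11443
Net migration: 40–59 + 150 → 6935
End of period: [6072, 8572, 6935, 11443]
[period 3]
Births: 8572 × 0.517 = 4432  |  6935 × 0.193 = 1338 → 5770
20–39: 6072 × 0.954 = 5793
40–59: 8572 × 0.961 = 8238
60–79: 6935 × 0.912 = 6325
Net migration: 40–59 + 150 → 8388
End of period: [5770, 5793, 8388, 6325]
Total after period 3: 5770 + 5793 + 8388 + 6325 = 26276

26276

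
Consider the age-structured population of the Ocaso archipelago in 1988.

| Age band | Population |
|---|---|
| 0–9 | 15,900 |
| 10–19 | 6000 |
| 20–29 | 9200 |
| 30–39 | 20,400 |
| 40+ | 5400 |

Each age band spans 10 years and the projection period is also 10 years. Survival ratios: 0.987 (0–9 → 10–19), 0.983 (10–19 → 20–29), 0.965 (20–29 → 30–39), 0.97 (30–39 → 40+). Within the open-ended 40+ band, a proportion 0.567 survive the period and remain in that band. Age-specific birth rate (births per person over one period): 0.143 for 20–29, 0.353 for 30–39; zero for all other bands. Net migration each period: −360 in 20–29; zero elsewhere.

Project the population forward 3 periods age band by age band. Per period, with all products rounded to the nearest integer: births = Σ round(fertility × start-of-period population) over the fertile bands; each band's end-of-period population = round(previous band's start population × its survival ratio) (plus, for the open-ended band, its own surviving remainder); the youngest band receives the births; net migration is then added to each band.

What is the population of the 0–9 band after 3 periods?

4040

Numbering the groups 1..5 from youngest to oldest:
Period 1:
Births: 9200 × 0.143 = 1316 ; 20400 × 0.353 = 7201 ⇒ total 8517
Group 2: 15900 × 0.987 = 15693
Group 3: 6000 × 0.983 = 5898
Group 4: 9200 × 0.965 = 8878
Group 5: 20400 × 0.97 + 5400 × 0.567 = 19788 + 3062 = 22850
Net migration: Group 3 − 360 → 5538
Giving 8517 / 15693 / 5538 / 8878 / 22850.
Period 2:
Births: 5538 × 0.143 = 792 ; 8878 × 0.353 = 3134 ⇒ total 3926
Group 2: 8517 × 0.987 = 8406
Group 3: 15693 × 0.983 = 15426
Group 4: 5538 × 0.965 = 5344
Group 5: 8878 × 0.97 + 22850 × 0.567 = 8612 + 12956 = 21568
Net migration: Group 3 − 360 → 15066
Giving 3926 / 8406 / 15066 / 5344 / 21568.
Period 3:
Births: 15066 × 0.143 = 2154 ; 5344 × 0.353 = 1886 ⇒ total 4040
Group 2: 3926 × 0.987 = 3875
Group 3: 8406 × 0.983 = 8263
Group 4: 15066 × 0.965 = 14539
Group 5: 5344 × 0.97 + 21568 × 0.567 = 5184 + 12229 = 17413
Net migration: Group 3 − 360 → 7903
Giving 4040 / 3875 / 7903 / 14539 / 17413.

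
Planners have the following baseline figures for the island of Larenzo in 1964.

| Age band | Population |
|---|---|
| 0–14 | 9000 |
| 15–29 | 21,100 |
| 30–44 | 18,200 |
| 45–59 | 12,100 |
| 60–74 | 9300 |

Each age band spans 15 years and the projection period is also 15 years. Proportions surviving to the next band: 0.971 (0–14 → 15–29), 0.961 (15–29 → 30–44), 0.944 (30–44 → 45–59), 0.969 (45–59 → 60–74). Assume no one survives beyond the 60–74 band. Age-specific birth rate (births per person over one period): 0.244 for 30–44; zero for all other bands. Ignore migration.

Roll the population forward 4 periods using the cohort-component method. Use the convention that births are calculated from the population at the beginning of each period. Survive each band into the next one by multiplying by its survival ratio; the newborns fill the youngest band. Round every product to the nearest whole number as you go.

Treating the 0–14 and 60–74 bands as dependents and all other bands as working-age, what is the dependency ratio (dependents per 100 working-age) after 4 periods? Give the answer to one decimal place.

Numbering the bands 1..5 from youngest to oldest:
— Period 1 —
Births: 18200 × 0.244 = 4441
Band 2: 9000 × 0.971 = 8739
Band 3: 21100 × 0.961 = 20277
Band 4: 18200 × 0.944 = 17181
Band 5: 12100 × 0.969 = 11725
Giving 4441 / 8739 / 20277 / 17181 / 11725.
— Period 2 —
Births: 20277 × 0.244 = 4948
Band 2: 4441 × 0.971 = 4312
Band 3: 8739 × 0.961 = 8398
Band 4: 20277 × 0.944 = 19141
Band 5: 17181 × 0.969 = 16648
Giving 4948 / 4312 / 8398 / 19141 / 16648.
— Period 3 —
Births: 8398 × 0.244 = 2049
Band 2: 4948 × 0.971 = 4805
Band 3: 4312 × 0.961 = 4144
Band 4: 8398 × 0.944 = 7928
Band 5: 19141 × 0.969 = 18548
Giving 2049 / 4805 / 4144 / 7928 / 18548.
— Period 4 —
Births: 4144 × 0.244 = 1011
Band 2: 2049 × 0.971 = 1990
Band 3: 4805 × 0.961 = 4618
Band 4: 4144 × 0.944 = 3912
Band 5: 7928 × 0.969 = 7682
Giving 1011 / 1990 / 4618 / 3912 / 7682.
Dependents (band 0–14 + band 60–74) = 1011 + 7682 = 8693; working-age = 10520; ratio = 8693/10520 × 100 = 82.6

82.6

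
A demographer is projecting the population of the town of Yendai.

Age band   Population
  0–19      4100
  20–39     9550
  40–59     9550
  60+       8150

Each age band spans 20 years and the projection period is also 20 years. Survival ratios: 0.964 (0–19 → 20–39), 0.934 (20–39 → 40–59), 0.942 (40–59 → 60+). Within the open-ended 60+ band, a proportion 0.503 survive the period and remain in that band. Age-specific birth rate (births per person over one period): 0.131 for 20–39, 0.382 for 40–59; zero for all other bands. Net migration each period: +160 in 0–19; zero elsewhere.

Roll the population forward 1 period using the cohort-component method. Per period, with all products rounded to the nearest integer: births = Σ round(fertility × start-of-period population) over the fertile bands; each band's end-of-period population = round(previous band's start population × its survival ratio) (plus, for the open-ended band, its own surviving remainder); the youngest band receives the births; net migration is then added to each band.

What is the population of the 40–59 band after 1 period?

(Bands numbered youngest = 1 to oldest = 4.)
Period 1.
Births: 9550 * 0.131 = 1251  |  9550 * 0.382 = 3648 ⇒ total 4899
Band 2: 4100 * 0.964 = 3952
Band 3: 9550 * 0.934 = 8920
Band 4: 9550 * 0.942 + 8150 * 0.503 = 8996 + 4099 = 13095
Net migration: Band 1 + 160 → 5059
End of period: [5059, 3952, 8920, 13095]

8920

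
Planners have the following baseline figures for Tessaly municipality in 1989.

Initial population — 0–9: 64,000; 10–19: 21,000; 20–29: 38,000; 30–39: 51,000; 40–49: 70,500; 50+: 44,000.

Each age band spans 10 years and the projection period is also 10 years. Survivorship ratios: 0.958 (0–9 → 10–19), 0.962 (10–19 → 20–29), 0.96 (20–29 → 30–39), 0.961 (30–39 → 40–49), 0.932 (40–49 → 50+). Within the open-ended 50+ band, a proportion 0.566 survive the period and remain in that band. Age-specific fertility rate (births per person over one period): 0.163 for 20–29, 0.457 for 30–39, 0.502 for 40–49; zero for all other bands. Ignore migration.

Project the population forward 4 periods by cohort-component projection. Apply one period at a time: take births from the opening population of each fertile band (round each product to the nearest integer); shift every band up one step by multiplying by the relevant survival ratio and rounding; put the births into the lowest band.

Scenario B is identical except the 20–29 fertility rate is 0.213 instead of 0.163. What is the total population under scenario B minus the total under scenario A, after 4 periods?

8799

[period 1]
Births: 38000 × 0.163 = 6194 ; 51000 × 0.457 = 23307 ; 70500 × 0.502 = 35391 → 64892
10–19: 64000 × 0.958 = 61312
20–29: 21000 × 0.962 = 20202
30–39: 38000 × 0.96 = 36480
40–49: 51000 × 0.961 = 49011
50+: 70500 × 0.932 + 44000 × 0.566 = 65706 + 24904 = 90610
Giving 64892 / 61312 / 20202 / 36480 / 49011 / 90610.
[period 2]
Births: 20202 × 0.163 = 3293 ; 36480 × 0.457 = 16671 ; 49011 × 0.502 = 24604 → 44568
10–19: 64892 × 0.958 = 62167
20–29: 61312 × 0.962 = 58982
30–39: 20202 × 0.96 = 19394
40–49: 36480 × 0.961 = 35057
50+: 49011 × 0.932 + 90610 × 0.566 = 45678 + 51285 = 96963
Giving 44568 / 62167 / 58982 / 19394 / 35057 / 96963.
[period 3]
Births: 58982 × 0.163 = 9614 ; 19394 × 0.457 = 8863 ; 35057 × 0.502 = 17599 → 36076
10–19: 44568 × 0.958 = 42696
20–29: 62167 × 0.962 = 59805
30–39: 58982 × 0.96 = 56623
40–49: 19394 × 0.961 = 18638
50+: 35057 × 0.932 + 96963 × 0.566 = 32673 + 54881 = 87554
Giving 36076 / 42696 / 59805 / 56623 / 18638 / 87554.
[period 4]
Births: 59805 × 0.163 = 9748 ; 56623 × 0.457 = 25877 ; 18638 × 0.502 = 9356 → 44981
10–19: 36076 × 0.958 = 34561
20–29: 42696 × 0.962 = 41074
30–39: 59805 × 0.96 = 57413
40–49: 56623 × 0.961 = 54415
50+: 18638 × 0.932 + 87554 × 0.566 = 17371 + 49556 = 66927
Giving 44981 / 34561 / 41074 / 57413 / 54415 / 66927.
Scenario A total after 4 periods: 299371
Scenario B projection —
[period 1]
Births: 38000 × 0.213 = 8094 ; 51000 × 0.457 = 23307 ; 70500 × 0.502 = 35391 → 66792
10–19: 64000 × 0.958 = 61312
20–29: 21000 × 0.962 = 20202
30–39: 38000 × 0.96 = 36480
40–49: 51000 × 0.961 = 49011
50+: 70500 × 0.932 + 44000 × 0.566 = 65706 + 24904 = 90610
Giving 66792 / 61312 / 20202 / 36480 / 49011 / 90610.
[period 2]
Births: 20202 × 0.213 = 4303 ; 36480 × 0.457 = 16671 ; 49011 × 0.502 = 24604 → 45578
10–19: 66792 × 0.958 = 63987
20–29: 61312 × 0.962 = 58982
30–39: 20202 × 0.96 = 19394
40–49: 36480 × 0.961 = 35057
50+: 49011 × 0.932 + 90610 × 0.566 = 45678 + 51285 = 96963
Giving 45578 / 63987 / 58982 / 19394 / 35057 / 96963.
[period 3]
Births: 58982 × 0.213 = 12563 ; 19394 × 0.457 = 8863 ; 35057 × 0.502 = 17599 → 39025
10–19: 45578 × 0.958 = 43664
20–29: 63987 × 0.962 = 61555
30–39: 58982 × 0.96 = 56623
40–49: 19394 × 0.961 = 18638
50+: 35057 × 0.932 + 96963 × 0.566 = 32673 + 54881 = 87554
Giving 39025 / 43664 / 61555 / 56623 / 18638 / 87554.
[period 4]
Births: 61555 × 0.213 = 13111 ; 56623 × 0.457 = 25877 ; 18638 × 0.502 = 9356 → 48344
10–19: 39025 × 0.958 = 37386
20–29: 43664 × 0.962 = 42005
30–39: 61555 × 0.96 = 59093
40–49: 56623 × 0.961 = 54415
50+: 18638 × 0.932 + 87554 × 0.566 = 17371 + 49556 = 66927
Giving 48344 / 37386 / 42005 / 59093 / 54415 / 66927.
Scenario B total after 4 periods: 308170
Difference B − A = 308170 − 299371 = 8799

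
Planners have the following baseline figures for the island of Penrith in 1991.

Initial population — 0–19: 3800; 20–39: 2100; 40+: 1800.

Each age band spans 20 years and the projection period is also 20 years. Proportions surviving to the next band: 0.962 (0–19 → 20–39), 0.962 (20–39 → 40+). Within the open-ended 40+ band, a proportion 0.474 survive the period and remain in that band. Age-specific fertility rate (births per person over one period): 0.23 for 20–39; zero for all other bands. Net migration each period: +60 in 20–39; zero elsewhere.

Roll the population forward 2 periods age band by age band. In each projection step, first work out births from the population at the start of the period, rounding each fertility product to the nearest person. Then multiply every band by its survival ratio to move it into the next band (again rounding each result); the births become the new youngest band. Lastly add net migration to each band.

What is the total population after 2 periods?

6317

(Groups numbered youngest = 1 to oldest = 3.)
[period 1]
Births: 2100 × 0.23 = 483
Group 2: 3800 × 0.962 = 3656
Group 3: 2100 × 0.962 + 1800 × 0.474 = 2020 + 853 = 2873
Net migration: Group 2 + 60 → 3716
Population now: 0–19=483, 20–39=3716, 40+=2873
[period 2]
Births: 3716 × 0.23 = 855
Group 2: 483 × 0.962 = 465
Group 3: 3716 × 0.962 + 2873 × 0.474 = 3575 + 1362 = 4937
Net migration: Group 2 + 60 → 525
Population now: 0–19=855, 20–39=525, 40+=4937
Total after period 2: 855 + 525 + 4937 = 6317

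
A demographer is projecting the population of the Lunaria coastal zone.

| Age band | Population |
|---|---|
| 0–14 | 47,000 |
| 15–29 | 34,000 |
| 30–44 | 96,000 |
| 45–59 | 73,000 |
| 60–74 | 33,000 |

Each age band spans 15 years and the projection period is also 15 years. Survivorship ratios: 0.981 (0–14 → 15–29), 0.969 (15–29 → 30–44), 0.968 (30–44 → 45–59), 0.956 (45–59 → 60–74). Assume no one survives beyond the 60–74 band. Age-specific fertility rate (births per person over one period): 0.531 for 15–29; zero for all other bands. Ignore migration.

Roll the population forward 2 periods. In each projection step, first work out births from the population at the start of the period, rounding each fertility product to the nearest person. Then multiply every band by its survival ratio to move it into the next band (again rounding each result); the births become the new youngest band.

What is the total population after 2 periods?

[period 1]
Births: 34000 × 0.531 = 18054
15–29: 47000 × 0.981 = 46107
30–44: 34000 × 0.969 = 32946
45–59: 96000 × 0.968 = 92928
60–74: 73000 × 0.956 = 69788
End of period: [18054, 46107, 32946, 92928, 69788]
[period 2]
Births: 46107 × 0.531 = 24483
15–29: 18054 × 0.981 = 17711
30–44: 46107 × 0.969 = 44678
45–59: 32946 × 0.968 = 31892
60–74: 92928 × 0.956 = 88839
End of period: [24483, 17711, 44678, 31892, 88839]
Total after period 2: 24483 + 17711 + 44678 + 31892 + 88839 = 207603

207603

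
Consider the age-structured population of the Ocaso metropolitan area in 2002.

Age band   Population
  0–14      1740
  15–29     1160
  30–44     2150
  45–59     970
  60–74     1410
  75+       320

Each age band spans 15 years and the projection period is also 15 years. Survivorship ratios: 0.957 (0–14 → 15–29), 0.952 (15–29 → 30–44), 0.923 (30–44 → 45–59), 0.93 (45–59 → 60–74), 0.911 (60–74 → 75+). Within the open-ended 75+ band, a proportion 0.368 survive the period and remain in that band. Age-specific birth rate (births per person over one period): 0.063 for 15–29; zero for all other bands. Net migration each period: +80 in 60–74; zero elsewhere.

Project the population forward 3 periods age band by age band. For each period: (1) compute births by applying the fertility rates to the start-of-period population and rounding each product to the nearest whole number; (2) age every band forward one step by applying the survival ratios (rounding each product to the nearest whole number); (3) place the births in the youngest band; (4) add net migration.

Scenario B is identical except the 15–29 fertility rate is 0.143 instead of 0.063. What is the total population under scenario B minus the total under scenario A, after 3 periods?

231

(Groups numbered youngest = 1 to oldest = 6.)
Period 1.
Births: 1160 × 0.063 = 73
Group 2: 1740 × 0.957 = 1665
Group 3: 1160 × 0.952 = 1104
Group 4: 2150 × 0.923 = 1984
Group 5: 970 × 0.93 = 902
Group 6: 1410 × 0.911 + 320 × 0.368 = 1285 + 118 = 1403
Net migration: Group 5 + 80 → 982
→ [73, 1665, 1104, 1984, 982, 1403]
Period 2.
Births: 1665 × 0.063 = 105
Group 2: 73 × 0.957 = 70
Group 3: 1665 × 0.952 = 1585
Group 4: 1104 × 0.923 = 1019
Group 5: 1984 × 0.93 = 1845
Group 6: 982 × 0.911 + 1403 × 0.368 = 895 + 516 = 1411
Net migration: Group 5 + 80 → 1925
→ [105, 70, 1585, 1019, 1925, 1411]
Period 3.
Births: 70 × 0.063 = 4
Group 2: 105 × 0.957 = 100
Group 3: 70 × 0.952 = 67
Group 4: 1585 × 0.923 = 1463
Group 5: 1019 × 0.93 = 948
Group 6: 1925 × 0.911 + 1411 × 0.368 = 1754 + 519 = 2273
Net migration: Group 5 + 80 → 1028
→ [4, 100, 67, 1463, 1028, 2273]
Scenario A total after 3 periods: 4935
Scenario B projection —
Period 1.
Births: 1160 × 0.143 = 166
Group 2: 1740 × 0.957 = 1665
Group 3: 1160 × 0.952 = 1104
Group 4: 2150 × 0.923 = 1984
Group 5: 970 × 0.93 = 902
Group 6: 1410 × 0.911 + 320 × 0.368 = 1285 + 118 = 1403
Net migration: Group 5 + 80 → 982
→ [166, 1665, 1104, 1984, 982, 1403]
Period 2.
Births: 1665 × 0.143 = 238
Group 2: 166 × 0.957 = 159
Group 3: 1665 × 0.952 = 1585
Group 4: 1104 × 0.923 = 1019
Group 5: 1984 × 0.93 = 1845
Group 6: 982 × 0.911 + 1403 × 0.368 = 895 + 516 = 1411
Net migration: Group 5 + 80 → 1925
→ [238, 159, 1585, 1019, 1925, 1411]
Period 3.
Births: 159 × 0.143 = 23
Group 2: 238 × 0.957 = 228
Group 3: 159 × 0.952 = 151
Group 4: 1585 × 0.923 = 1463
Group 5: 1019 × 0.93 = 948
Group 6: 1925 × 0.911 + 1411 × 0.368 = 1754 + 519 = 2273
Net migration: Group 5 + 80 → 1028
→ [23, 228, 151, 1463, 1028, 2273]
Scenario B total after 3 periods: 5166
Difference B − A = 5166 − 4935 = 231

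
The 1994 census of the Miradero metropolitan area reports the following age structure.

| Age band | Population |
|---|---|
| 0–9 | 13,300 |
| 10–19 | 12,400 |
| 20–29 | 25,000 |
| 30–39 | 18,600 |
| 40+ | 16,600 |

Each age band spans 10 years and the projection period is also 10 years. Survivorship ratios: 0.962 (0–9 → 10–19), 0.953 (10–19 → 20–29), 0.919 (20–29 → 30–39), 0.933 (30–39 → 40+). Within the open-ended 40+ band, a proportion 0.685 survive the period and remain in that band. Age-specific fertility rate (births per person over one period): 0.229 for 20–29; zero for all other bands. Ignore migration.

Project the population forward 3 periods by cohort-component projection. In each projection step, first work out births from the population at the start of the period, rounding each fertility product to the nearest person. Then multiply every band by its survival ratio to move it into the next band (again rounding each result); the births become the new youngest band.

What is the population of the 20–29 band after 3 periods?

5248

(Groups numbered youngest = 1 to oldest = 5.)
Period 1.
Births: 25000 × 0.229 = 5725
Group 2: 13300 × 0.962 = 12795
Group 3: 12400 × 0.953 = 11817
Group 4: 25000 × 0.919 = 22975
Group 5: 18600 × 0.933 + 16600 × 0.685 = 17354 + 11371 = 28725
Population now: 0–9=5725, 10–19=12795, 20–29=11817, 30–39=22975, 40+=28725
Period 2.
Births: 11817 × 0.229 = 2706
Group 2: 5725 × 0.962 = 5507
Group 3: 12795 × 0.953 = 12194
Group 4: 11817 × 0.919 = 10860
Group 5: 22975 × 0.933 + 28725 × 0.685 = 21436 + 19677 = 41113
Population now: 0–9=2706, 10–19=5507, 20–29=12194, 30–39=10860, 40+=41113
Period 3.
Births: 12194 × 0.229 = 2792
Group 2: 2706 × 0.962 = 2603
Group 3: 5507 × 0.953 = 5248
Group 4: 12194 × 0.919 = 11206
Group 5: 10860 × 0.933 + 41113 × 0.685 = 10132 + 28162 = 38294
Population now: 0–9=2792, 10–19=2603, 20–29=5248, 30–39=11206, 40+=38294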